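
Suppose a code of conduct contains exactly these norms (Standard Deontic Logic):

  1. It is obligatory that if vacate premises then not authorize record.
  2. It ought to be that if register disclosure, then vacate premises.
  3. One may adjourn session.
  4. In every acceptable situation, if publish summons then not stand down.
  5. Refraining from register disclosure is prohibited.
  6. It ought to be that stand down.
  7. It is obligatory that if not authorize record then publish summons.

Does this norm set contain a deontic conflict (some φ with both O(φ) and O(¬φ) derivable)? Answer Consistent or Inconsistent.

Premise 6 gives O(stand_down).
Premise 4, O(publish_summons → ¬stand_down), contraposes to O(stand_down → ¬publish_summons); with O(stand_down) we get O(¬publish_summons).
Premise 7 is O(¬authorize_record → publish_summons); contrapositively O(¬publish_summons → authorize_record). Since O(¬publish_summons) holds, K gives O(authorize_record).
Premise 1, O(vacate_premises → ¬authorize_record), contraposes to O(authorize_record → ¬vacate_premises); with O(authorize_record) we get O(¬vacate_premises).
The contrapositive of premise 2 (O(register_disclosure → vacate_premises)) is O(¬vacate_premises → ¬register_disclosure), and O(¬vacate_premises) is already established, so O(¬register_disclosure).
However, F(¬register_disclosure) at premise 5 amounts to O(register_disclosure).
We now have both O(¬register_disclosure) and O(register_disclosure) — register_disclosure is simultaneously obligatory and forbidden, violating the D-axiom.

Inconsistent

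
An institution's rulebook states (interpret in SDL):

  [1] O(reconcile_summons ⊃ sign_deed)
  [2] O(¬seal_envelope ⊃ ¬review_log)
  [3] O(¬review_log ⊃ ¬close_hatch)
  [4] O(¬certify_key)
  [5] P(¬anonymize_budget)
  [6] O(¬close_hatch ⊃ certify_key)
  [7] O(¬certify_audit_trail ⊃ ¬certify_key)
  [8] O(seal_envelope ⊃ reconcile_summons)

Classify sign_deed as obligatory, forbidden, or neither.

Obligatory

Premise 4 gives O(¬certify_key).
The contrapositive of premise 6 (O(¬close_hatch ⊃ certify_key)) is O(¬certify_key ⊃ close_hatch), and O(¬certify_key) is already established, so O(close_hatch).
Premise 3 is O(¬review_log ⊃ ¬close_hatch); contrapositively O(close_hatch ⊃ review_log). Since O(close_hatch) holds, K gives O(review_log).
Premise 2, O(¬seal_envelope ⊃ ¬review_log), contraposes to O(review_log ⊃ seal_envelope); with O(review_log) we get O(seal_envelope).
From O(seal_envelope) and premise 8, O(seal_envelope ⊃ reconcile_summons), we obtain O(reconcile_summons).
Applying K to premise 1 (O(reconcile_summons ⊃ sign_deed)) and O(reconcile_summons) yields O(sign_deed).
Premises 5, 7 do not contribute to this derivation.
Hence sign_deed is obligatory.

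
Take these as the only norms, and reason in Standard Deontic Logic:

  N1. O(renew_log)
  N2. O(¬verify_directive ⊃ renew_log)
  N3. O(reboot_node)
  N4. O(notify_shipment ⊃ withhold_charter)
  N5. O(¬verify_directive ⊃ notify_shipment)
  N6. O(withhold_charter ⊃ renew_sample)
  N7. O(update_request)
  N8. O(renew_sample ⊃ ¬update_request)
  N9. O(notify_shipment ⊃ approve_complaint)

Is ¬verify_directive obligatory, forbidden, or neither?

Forbidden

Premise 7 gives O(update_request).
Premise 8, O(renew_sample ⊃ ¬update_request), contraposes to O(update_request ⊃ ¬renew_sample); with O(update_request) we get O(¬renew_sample).
The contrapositive of premise 6 (O(withhold_charter ⊃ renew_sample)) is O(¬renew_sample ⊃ ¬withhold_charter), and O(¬renew_sample) is already established, so O(¬withhold_charter).
Premise 4, O(notify_shipment ⊃ withhold_charter), contraposes to O(¬withhold_charter ⊃ ¬notify_shipment); with O(¬withhold_charter) we get O(¬notify_shipment).
The contrapositive of premise 5 (O(¬verify_directive ⊃ notify_shipment)) is O(¬notify_shipment ⊃ verify_directive), and O(¬notify_shipment) is already established, so O(verify_directive).
Premises 1, 2, 3, 9 do not contribute to this derivation.
Thus O(verify_directive), which is F(¬verify_directive): ¬verify_directive is forbidden.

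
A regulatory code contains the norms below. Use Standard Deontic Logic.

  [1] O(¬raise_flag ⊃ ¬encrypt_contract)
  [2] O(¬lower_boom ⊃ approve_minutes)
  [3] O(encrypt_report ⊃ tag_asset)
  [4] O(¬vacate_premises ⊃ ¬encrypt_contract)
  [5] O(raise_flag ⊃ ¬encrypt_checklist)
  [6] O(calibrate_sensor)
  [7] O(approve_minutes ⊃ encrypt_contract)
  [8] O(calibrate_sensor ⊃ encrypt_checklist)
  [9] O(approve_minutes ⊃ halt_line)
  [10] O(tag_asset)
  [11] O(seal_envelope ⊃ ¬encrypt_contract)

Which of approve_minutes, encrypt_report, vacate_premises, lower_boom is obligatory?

lower_boom

Premise 6 states O(calibrate_sensor) outright.
With premise 8, O(calibrate_sensor ⊃ encrypt_checklist), the K-axiom yields O(encrypt_checklist).
Premise 5 is O(raise_flag ⊃ ¬encrypt_checklist); contrapositively O(encrypt_checklist ⊃ ¬raise_flag). Since O(encrypt_checklist) holds, K gives O(¬raise_flag).
Applying K to premise 1 (O(¬raise_flag ⊃ ¬encrypt_contract)) and O(¬raise_flag) yields O(¬encrypt_contract).
The contrapositive of premise 7 (O(approve_minutes ⊃ encrypt_contract)) is O(¬encrypt_contract ⊃ ¬approve_minutes), and O(¬encrypt_contract) is already established, so O(¬approve_minutes).
The contrapositive of premise 2 (O(¬lower_boom ⊃ approve_minutes)) is O(¬approve_minutes ⊃ lower_boom), and O(¬approve_minutes) is already established, so O(lower_boom).
So O(lower_boom) holds — lower_boom is obligatory. None of the other listed options is made obligatory by any chain of premises.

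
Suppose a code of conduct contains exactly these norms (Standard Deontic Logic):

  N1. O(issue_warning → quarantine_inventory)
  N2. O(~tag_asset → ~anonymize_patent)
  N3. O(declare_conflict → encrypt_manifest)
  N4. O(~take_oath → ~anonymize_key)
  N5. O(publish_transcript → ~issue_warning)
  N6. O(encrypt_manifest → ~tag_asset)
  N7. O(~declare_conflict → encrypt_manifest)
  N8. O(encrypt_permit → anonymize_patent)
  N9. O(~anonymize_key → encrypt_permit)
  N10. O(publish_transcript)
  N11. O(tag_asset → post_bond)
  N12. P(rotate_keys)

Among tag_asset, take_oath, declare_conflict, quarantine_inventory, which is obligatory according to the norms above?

take_oath

Premises 3 and 7 cover both cases: O(declare_conflict → encrypt_manifest) and O(~declare_conflict → encrypt_manifest). Since declare_conflict ∨ ~declare_conflict is a tautology, O(encrypt_manifest) follows.
With premise 6, O(encrypt_manifest → ~tag_asset), the K-axiom yields O(~tag_asset).
With premise 2, O(~tag_asset → ~anonymize_patent), the K-axiom yields O(~anonymize_patent).
Premise 8, O(encrypt_permit → anonymize_patent), contraposes to O(~anonymize_patent → ~encrypt_permit); with O(~anonymize_patent) we get O(~encrypt_permit).
Premise 9 is O(~anonymize_key → encrypt_permit); contrapositively O(~encrypt_permit → anonymize_key). Since O(~encrypt_permit) holds, K gives O(anonymize_key).
Premise 4 is O(~take_oath → ~anonymize_key); contrapositively O(anonymize_key → take_oath). Since O(anonymize_key) holds, K gives O(take_oath).
So O(take_oath) holds — take_oath is obligatory. None of the other listed options is made obligatory by any chain of premises.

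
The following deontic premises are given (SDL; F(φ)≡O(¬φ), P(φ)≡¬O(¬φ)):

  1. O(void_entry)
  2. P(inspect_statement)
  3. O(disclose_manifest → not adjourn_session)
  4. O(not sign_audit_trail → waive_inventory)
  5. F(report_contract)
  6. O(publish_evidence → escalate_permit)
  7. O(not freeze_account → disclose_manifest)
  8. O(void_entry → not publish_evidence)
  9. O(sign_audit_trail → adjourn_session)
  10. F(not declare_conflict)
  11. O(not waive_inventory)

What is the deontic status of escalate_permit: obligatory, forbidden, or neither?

Neither

Premise 6 is O(publish_evidence → escalate_permit), but O(publish_evidence) is not derivable from the premises, so it does not yield O(escalate_permit).
No premise or chain of K-axiom applications forces O(escalate_permit), and none forces O(not escalate_permit). So escalate_permit is neither obligatory nor forbidden under these norms.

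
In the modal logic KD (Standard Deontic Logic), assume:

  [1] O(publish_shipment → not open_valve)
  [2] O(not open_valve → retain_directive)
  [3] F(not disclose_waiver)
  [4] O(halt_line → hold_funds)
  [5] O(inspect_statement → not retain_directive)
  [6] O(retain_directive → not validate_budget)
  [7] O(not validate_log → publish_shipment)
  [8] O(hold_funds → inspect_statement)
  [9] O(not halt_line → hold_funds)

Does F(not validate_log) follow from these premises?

By case analysis on halt_line: premise 4 gives O(halt_line → hold_funds) and premise 9 gives O(not halt_line → hold_funds), so O(hold_funds) either way.
Premise 8 is O(hold_funds → inspect_statement); since O(hold_funds), deontic closure gives O(inspect_statement).
With premise 5, O(inspect_statement → not retain_directive), the K-axiom yields O(not retain_directive).
Premise 2 is O(not open_valve → retain_directive); contrapositively O(not retain_directive → open_valve). Since O(not retain_directive) holds, K gives O(open_valve).
Premise 1, O(publish_shipment → not open_valve), contraposes to O(open_valve → not publish_shipment); with O(open_valve) we get O(not publish_shipment).
Premise 7 is O(not validate_log → publish_shipment); contrapositively O(not publish_shipment → validate_log). Since O(not publish_shipment) holds, K gives O(validate_log).
Premises 3, 6 do not contribute to this derivation.
So O(validate_log) holds, i.e. F(not validate_log). The claim follows.

Yes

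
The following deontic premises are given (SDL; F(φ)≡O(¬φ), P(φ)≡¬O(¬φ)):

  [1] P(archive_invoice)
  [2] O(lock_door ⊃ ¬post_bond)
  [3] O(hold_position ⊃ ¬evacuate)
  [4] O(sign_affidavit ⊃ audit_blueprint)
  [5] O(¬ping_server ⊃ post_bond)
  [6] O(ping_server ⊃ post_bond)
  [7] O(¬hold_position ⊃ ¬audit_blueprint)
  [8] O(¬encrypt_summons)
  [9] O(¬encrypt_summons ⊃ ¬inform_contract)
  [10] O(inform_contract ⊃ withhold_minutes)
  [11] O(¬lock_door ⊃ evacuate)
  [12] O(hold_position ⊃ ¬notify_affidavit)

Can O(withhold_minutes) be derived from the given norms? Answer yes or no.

Premise 10 is O(inform_contract ⊃ withhold_minutes), but O(inform_contract) is not derivable from the premises, so it does not yield O(withhold_minutes).
No other premise forces O(withhold_minutes). An ideal world satisfying every premise can still have withhold_minutes false, so O(withhold_minutes) is not derivable.

No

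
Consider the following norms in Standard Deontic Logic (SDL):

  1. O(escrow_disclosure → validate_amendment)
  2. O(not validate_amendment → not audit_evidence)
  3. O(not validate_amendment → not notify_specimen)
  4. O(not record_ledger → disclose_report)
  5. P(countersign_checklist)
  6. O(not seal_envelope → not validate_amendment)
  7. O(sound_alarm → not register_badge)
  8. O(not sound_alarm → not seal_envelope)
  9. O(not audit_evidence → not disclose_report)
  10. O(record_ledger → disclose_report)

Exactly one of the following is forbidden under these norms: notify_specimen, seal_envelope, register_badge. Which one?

register_badge

Premises 4 and 10 are O(not record_ledger → disclose_report) and O(record_ledger → disclose_report); every ideal world satisfies not record_ledger or record_ledger, so in either case disclose_report holds — hence O(disclose_report).
Premise 9, O(not audit_evidence → not disclose_report), contraposes to O(disclose_report → audit_evidence); with O(disclose_report) we get O(audit_evidence).
Premise 2, O(not validate_amendment → not audit_evidence), contraposes to O(audit_evidence → validate_amendment); with O(audit_evidence) we get O(validate_amendment).
Premise 6, O(not seal_envelope → not validate_amendment), contraposes to O(validate_amendment → seal_envelope); with O(validate_amendment) we get O(seal_envelope).
The contrapositive of premise 8 (O(not sound_alarm → not seal_envelope)) is O(seal_envelope → sound_alarm), and O(seal_envelope) is already established, so O(sound_alarm).
Applying K to premise 7 (O(sound_alarm → not register_badge)) and O(sound_alarm) yields O(not register_badge).
So O(not register_badge) holds, i.e. register_badge is forbidden. None of the other listed options is forbidden under the premises.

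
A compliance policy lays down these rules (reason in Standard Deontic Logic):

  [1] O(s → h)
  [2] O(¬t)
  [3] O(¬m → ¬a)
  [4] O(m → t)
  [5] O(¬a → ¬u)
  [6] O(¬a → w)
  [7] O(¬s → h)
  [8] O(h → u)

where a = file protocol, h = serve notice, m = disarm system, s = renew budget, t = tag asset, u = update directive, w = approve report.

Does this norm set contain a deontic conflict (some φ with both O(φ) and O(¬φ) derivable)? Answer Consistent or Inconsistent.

Inconsistent

Premises 7 and 1 cover both cases: O(¬s → h) and O(s → h). Since ¬s ∨ s is a tautology, O(h) follows.
Premise 8 is O(h → u); since O(h), deontic closure gives O(u).
The contrapositive of premise 5 (O(¬a → ¬u)) is O(u → a), and O(u) is already established, so O(a).
Premise 3 is O(¬m → ¬a); contrapositively O(a → m). Since O(a) holds, K gives O(m).
From O(m) and premise 4, O(m → t), we obtain O(t).
But premise 2 directly asserts O(¬t).
We now have both O(t) and O(¬t) — t is simultaneously obligatory and forbidden, violating the D-axiom.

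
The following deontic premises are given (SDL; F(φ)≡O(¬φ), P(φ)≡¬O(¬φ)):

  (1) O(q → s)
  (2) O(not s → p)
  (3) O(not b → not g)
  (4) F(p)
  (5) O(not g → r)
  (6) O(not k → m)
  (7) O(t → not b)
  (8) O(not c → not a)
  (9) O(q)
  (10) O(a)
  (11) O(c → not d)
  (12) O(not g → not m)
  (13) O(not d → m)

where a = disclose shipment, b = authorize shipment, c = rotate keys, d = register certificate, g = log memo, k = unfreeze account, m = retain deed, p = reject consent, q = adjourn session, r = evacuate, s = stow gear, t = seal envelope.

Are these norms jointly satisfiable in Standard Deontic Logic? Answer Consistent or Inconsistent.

Consistent

Premise 2 is O(not s → p), but O(not s) is not derivable from the premises, so it does not yield O(p).
So O(p) is not derivable, and the apparent clash with O(not p) does not arise.
A world satisfying every obligation exists (e.g. a=true, b=true, c=true, d=false, g=true, k=false, m=true, p=false, q=true, r=false, s=true, t=false); no atom is both obligatory and forbidden, so the set is consistent.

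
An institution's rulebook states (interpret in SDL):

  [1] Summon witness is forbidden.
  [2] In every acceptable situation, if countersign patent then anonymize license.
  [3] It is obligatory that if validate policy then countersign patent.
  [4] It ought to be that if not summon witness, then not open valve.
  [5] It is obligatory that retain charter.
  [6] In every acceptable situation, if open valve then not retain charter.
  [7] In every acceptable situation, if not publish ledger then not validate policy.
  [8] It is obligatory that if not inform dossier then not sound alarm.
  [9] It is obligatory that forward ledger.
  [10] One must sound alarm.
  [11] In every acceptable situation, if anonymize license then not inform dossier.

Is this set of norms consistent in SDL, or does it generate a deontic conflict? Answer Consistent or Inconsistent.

Consistent

Premise 6 is O(open_valve → ¬retain_charter), but O(open_valve) is not derivable from the premises, so it does not yield O(¬retain_charter).
So O(¬retain_charter) is not derivable, and the apparent clash with O(retain_charter) does not arise.
A world satisfying every obligation exists (e.g. anonymize_license=false, countersign_patent=false, forward_ledger=true, inform_dossier=true, open_valve=false, publish_ledger=false, retain_charter=true, sound_alarm=true, summon_witness=false, validate_policy=false); no atom is both obligatory and forbidden, so the set is consistent.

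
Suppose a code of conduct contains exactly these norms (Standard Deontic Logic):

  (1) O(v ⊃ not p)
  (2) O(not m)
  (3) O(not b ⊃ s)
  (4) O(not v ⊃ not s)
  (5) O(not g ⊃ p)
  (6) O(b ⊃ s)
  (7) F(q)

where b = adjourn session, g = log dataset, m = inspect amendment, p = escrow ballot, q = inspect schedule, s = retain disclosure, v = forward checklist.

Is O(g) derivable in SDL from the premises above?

Yes

Premises 3 and 6 cover both cases: O(not b ⊃ s) and O(b ⊃ s). Since not b ∨ b is a tautology, O(s) follows.
Premise 4, O(not v ⊃ not s), contraposes to O(s ⊃ v); with O(s) we get O(v).
Applying K to premise 1 (O(v ⊃ not p)) and O(v) yields O(not p).
Premise 5, O(not g ⊃ p), contraposes to O(not p ⊃ g); with O(not p) we get O(g).
Premises 2, 7 do not contribute to this derivation.
So O(g) follows.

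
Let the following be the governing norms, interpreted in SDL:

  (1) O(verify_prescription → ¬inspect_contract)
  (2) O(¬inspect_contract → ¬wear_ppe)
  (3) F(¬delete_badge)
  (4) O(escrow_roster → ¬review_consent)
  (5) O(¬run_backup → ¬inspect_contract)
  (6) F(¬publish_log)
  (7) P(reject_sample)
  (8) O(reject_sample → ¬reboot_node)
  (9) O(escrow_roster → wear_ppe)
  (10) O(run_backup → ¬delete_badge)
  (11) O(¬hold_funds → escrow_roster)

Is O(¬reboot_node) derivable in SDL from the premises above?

Premise 8 is O(reject_sample → ¬reboot_node), but O(reject_sample) is not derivable from the premises (the permission P(reject_sample) asserts only ¬O(¬reject_sample), not O(reject_sample)), so it does not yield O(¬reboot_node).
No other premise forces O(¬reboot_node). An ideal world satisfying every premise can still have ¬reboot_node false, so O(¬reboot_node) is not derivable.

No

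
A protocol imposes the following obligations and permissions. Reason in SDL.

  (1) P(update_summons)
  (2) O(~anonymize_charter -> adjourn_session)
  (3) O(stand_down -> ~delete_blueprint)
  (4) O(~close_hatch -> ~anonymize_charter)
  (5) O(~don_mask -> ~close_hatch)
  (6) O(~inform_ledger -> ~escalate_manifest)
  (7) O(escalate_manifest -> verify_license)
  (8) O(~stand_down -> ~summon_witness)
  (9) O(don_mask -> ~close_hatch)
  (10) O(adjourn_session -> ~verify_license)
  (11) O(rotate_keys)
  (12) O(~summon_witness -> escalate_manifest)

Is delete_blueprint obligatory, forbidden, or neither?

By case analysis on don_mask: premise 9 gives O(don_mask -> ~close_hatch) and premise 5 gives O(~don_mask -> ~close_hatch), so O(~close_hatch) either way.
From O(~close_hatch) and premise 4, O(~close_hatch -> ~anonymize_charter), we obtain O(~anonymize_charter).
Premise 2 is O(~anonymize_charter -> adjourn_session); since O(~anonymize_charter), deontic closure gives O(adjourn_session).
With premise 10, O(adjourn_session -> ~verify_license), the K-axiom yields O(~verify_license).
The contrapositive of premise 7 (O(escalate_manifest -> verify_license)) is O(~verify_license -> ~escalate_manifest), and O(~verify_license) is already established, so O(~escalate_manifest).
Premise 12 is O(~summon_witness -> escalate_manifest); contrapositively O(~escalate_manifest -> summon_witness). Since O(~escalate_manifest) holds, K gives O(summon_witness).
Premise 8, O(~stand_down -> ~summon_witness), contraposes to O(summon_witness -> stand_down); with O(summon_witness) we get O(stand_down).
With premise 3, O(stand_down -> ~delete_blueprint), the K-axiom yields O(~delete_blueprint).
Premises 1, 6, 11 do not contribute to this derivation.
Thus O(~delete_blueprint), which is F(delete_blueprint): delete_blueprint is forbidden.

Forbidden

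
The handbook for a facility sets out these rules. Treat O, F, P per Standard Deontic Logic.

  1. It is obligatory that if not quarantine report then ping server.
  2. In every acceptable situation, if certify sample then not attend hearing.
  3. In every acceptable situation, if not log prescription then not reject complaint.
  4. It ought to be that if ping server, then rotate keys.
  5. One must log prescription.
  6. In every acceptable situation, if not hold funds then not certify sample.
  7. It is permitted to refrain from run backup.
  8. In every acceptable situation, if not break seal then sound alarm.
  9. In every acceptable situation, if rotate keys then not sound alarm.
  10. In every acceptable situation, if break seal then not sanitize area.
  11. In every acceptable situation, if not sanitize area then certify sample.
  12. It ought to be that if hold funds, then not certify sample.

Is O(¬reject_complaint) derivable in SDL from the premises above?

No

Premise 3 is O(¬log_prescription → ¬reject_complaint), but O(¬log_prescription) is not derivable from the premises, so it does not yield O(¬reject_complaint).
No other premise forces O(¬reject_complaint). An ideal world satisfying every premise can still have ¬reject_complaint false, so O(¬reject_complaint) is not derivable.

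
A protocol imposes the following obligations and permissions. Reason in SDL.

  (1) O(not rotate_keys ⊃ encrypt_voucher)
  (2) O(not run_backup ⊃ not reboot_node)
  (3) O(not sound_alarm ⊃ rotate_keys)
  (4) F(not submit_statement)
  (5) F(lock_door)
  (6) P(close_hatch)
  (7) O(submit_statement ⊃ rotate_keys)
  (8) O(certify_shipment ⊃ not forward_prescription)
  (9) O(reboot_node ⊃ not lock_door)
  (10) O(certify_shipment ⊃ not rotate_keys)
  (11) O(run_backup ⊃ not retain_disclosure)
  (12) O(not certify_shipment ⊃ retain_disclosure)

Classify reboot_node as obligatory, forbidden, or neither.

Forbidden

Premise 4, F(not submit_statement), is equivalent to O(submit_statement).
Premise 7 is O(submit_statement ⊃ rotate_keys); since O(submit_statement), deontic closure gives O(rotate_keys).
The contrapositive of premise 10 (O(certify_shipment ⊃ not rotate_keys)) is O(rotate_keys ⊃ not certify_shipment), and O(rotate_keys) is already established, so O(not certify_shipment).
From O(not certify_shipment) and premise 12, O(not certify_shipment ⊃ retain_disclosure), we obtain O(retain_disclosure).
Premise 11 is O(run_backup ⊃ not retain_disclosure); contrapositively O(retain_disclosure ⊃ not run_backup). Since O(retain_disclosure) holds, K gives O(not run_backup).
Applying K to premise 2 (O(not run_backup ⊃ not reboot_node)) and O(not run_backup) yields O(not reboot_node).
Premises 1, 3, 5, 6, 8, 9 do not contribute to this derivation.
Thus O(not reboot_node), which is F(reboot_node): reboot_node is forbidden.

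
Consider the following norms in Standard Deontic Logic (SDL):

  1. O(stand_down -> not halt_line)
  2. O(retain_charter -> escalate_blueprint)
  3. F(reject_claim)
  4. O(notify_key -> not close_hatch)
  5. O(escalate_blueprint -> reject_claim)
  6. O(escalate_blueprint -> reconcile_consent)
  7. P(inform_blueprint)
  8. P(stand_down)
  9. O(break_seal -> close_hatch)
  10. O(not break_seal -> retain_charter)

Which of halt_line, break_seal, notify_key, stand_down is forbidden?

notify_key

Premise 3 is F(reject_claim), i.e. O(not reject_claim).
The contrapositive of premise 5 (O(escalate_blueprint -> reject_claim)) is O(not reject_claim -> not escalate_blueprint), and O(not reject_claim) is already established, so O(not escalate_blueprint).
The contrapositive of premise 2 (O(retain_charter -> escalate_blueprint)) is O(not escalate_blueprint -> not retain_charter), and O(not escalate_blueprint) is already established, so O(not retain_charter).
The contrapositive of premise 10 (O(not break_seal -> retain_charter)) is O(not retain_charter -> break_seal), and O(not retain_charter) is already established, so O(break_seal).
Applying K to premise 9 (O(break_seal -> close_hatch)) and O(break_seal) yields O(close_hatch).
Premise 4 is O(notify_key -> not close_hatch); contrapositively O(close_hatch -> not notify_key). Since O(close_hatch) holds, K gives O(not notify_key).
So O(not notify_key) holds, i.e. notify_key is forbidden. None of the other listed options is forbidden under the premises.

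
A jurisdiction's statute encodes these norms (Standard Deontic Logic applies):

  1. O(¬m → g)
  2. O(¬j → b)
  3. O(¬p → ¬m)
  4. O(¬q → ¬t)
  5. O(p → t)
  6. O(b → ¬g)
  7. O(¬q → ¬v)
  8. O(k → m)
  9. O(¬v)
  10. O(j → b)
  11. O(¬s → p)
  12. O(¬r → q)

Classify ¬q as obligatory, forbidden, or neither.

Premises 10 and 2 are O(j → b) and O(¬j → b); every ideal world satisfies j or ¬j, so in either case b holds — hence O(b).
Premise 6 is O(b → ¬g); since O(b), deontic closure gives O(¬g).
The contrapositive of premise 1 (O(¬m → g)) is O(¬g → m), and O(¬g) is already established, so O(m).
Premise 3, O(¬p → ¬m), contraposes to O(m → p); with O(m) we get O(p).
Applying K to premise 5 (O(p → t)) and O(p) yields O(t).
Premise 4, O(¬q → ¬t), contraposes to O(t → q); with O(t) we get O(q).
Premises 7, 8, 9, 11, 12 do not contribute to this derivation.
Thus O(q), which is F(¬q): ¬q is forbidden.

Forbidden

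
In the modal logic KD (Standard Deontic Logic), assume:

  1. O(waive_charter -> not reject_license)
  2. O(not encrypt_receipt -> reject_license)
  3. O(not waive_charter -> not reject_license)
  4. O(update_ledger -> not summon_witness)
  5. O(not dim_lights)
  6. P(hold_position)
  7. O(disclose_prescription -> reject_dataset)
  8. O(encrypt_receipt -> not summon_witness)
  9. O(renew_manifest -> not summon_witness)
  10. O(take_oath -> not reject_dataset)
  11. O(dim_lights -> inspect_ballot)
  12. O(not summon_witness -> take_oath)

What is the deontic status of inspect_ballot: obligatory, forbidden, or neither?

Neither

Premise 11 is O(dim_lights -> inspect_ballot), but O(dim_lights) is not derivable from the premises, so it does not yield O(inspect_ballot).
No premise or chain of K-axiom applications forces O(inspect_ballot), and none forces O(not inspect_ballot). So inspect_ballot is neither obligatory nor forbidden under these norms.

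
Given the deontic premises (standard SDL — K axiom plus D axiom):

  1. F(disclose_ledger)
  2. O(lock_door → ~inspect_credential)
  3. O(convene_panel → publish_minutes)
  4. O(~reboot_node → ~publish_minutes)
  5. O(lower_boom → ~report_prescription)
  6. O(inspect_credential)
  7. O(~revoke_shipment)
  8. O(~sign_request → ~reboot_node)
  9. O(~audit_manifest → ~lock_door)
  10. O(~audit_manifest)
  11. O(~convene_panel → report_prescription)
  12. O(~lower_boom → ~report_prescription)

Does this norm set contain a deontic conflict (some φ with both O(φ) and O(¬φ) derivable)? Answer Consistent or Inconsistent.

Premise 2 is O(lock_door → ~inspect_credential), but O(lock_door) is not derivable from the premises, so it does not yield O(~inspect_credential).
So O(~inspect_credential) is not derivable, and the apparent clash with O(inspect_credential) does not arise.
A world satisfying every obligation exists (e.g. audit_manifest=false, convene_panel=true, disclose_ledger=false, inspect_credential=true, lock_door=false, lower_boom=false, publish_minutes=true, reboot_node=true, report_prescription=false, revoke_shipment=false, sign_request=true); no atom is both obligatory and forbidden, so the set is consistent.

Consistent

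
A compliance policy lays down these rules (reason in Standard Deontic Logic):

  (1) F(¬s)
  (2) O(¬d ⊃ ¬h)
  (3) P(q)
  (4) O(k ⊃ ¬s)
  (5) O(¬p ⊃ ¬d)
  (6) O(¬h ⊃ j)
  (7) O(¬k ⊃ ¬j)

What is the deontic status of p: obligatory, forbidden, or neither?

Premise 1, F(¬s), is equivalent to O(s).
The contrapositive of premise 4 (O(k ⊃ ¬s)) is O(s ⊃ ¬k), and O(s) is already established, so O(¬k).
With premise 7, O(¬k ⊃ ¬j), the K-axiom yields O(¬j).
Premise 6, O(¬h ⊃ j), contraposes to O(¬j ⊃ h); with O(¬j) we get O(h).
Premise 2, O(¬d ⊃ ¬h), contraposes to O(h ⊃ d); with O(h) we get O(d).
Premise 5 is O(¬p ⊃ ¬d); contrapositively O(d ⊃ p). Since O(d) holds, K gives O(p).
Premise 3 does not contribute to this derivation.
Hence p is obligatory.

Obligatory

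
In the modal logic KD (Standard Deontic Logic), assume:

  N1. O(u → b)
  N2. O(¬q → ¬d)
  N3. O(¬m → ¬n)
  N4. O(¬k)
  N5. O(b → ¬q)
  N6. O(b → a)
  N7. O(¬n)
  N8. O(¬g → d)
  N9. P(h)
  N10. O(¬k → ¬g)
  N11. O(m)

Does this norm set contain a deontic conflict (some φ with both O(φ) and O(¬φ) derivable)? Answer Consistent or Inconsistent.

Premise 3 is O(¬m → ¬n); even if O(¬n) held, inferring O(¬m) would be affirming the consequent — invalid.
So O(¬m) is not derivable, and the apparent clash with O(m) does not arise.
A world satisfying every obligation exists (e.g. a=false, b=false, d=true, g=false, h=false, k=false, m=true, n=false, q=true, u=false); no atom is both obligatory and forbidden, so the set is consistent.

Consistent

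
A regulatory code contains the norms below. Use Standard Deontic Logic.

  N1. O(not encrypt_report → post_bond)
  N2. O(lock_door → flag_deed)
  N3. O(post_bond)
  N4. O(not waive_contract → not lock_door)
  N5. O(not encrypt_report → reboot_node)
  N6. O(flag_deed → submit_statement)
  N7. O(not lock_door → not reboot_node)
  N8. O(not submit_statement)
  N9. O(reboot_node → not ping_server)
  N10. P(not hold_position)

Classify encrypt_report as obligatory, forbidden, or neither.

From premise 8 we have O(not submit_statement).
Premise 6 is O(flag_deed → submit_statement); contrapositively O(not submit_statement → not flag_deed). Since O(not submit_statement) holds, K gives O(not flag_deed).
Premise 2, O(lock_door → flag_deed), contraposes to O(not flag_deed → not lock_door); with O(not flag_deed) we get O(not lock_door).
With premise 7, O(not lock_door → not reboot_node), the K-axiom yields O(not reboot_node).
The contrapositive of premise 5 (O(not encrypt_report → reboot_node)) is O(not reboot_node → encrypt_report), and O(not reboot_node) is already established, so O(encrypt_report).
Premises 1, 3, 4, 9, 10 do not contribute to this derivation.
Hence encrypt_report is obligatory.

Obligatory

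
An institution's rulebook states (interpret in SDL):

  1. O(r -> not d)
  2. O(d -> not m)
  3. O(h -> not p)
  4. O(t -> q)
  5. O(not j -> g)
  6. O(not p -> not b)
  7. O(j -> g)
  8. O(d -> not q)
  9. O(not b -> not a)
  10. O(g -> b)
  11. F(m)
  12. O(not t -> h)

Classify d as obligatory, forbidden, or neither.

Forbidden

Premises 5 and 7 cover both cases: O(not j -> g) and O(j -> g). Since not j ∨ j is a tautology, O(g) follows.
Premise 10 is O(g -> b); since O(g), deontic closure gives O(b).
Premise 6 is O(not p -> not b); contrapositively O(b -> p). Since O(b) holds, K gives O(p).
Premise 3 is O(h -> not p); contrapositively O(p -> not h). Since O(p) holds, K gives O(not h).
Premise 12 is O(not t -> h); contrapositively O(not h -> t). Since O(not h) holds, K gives O(t).
Applying K to premise 4 (O(t -> q)) and O(t) yields O(q).
The contrapositive of premise 8 (O(d -> not q)) is O(q -> not d), and O(q) is already established, so O(not d).
Premises 1, 2, 9, 11 do not contribute to this derivation.
Thus O(not d), which is F(d): d is forbidden.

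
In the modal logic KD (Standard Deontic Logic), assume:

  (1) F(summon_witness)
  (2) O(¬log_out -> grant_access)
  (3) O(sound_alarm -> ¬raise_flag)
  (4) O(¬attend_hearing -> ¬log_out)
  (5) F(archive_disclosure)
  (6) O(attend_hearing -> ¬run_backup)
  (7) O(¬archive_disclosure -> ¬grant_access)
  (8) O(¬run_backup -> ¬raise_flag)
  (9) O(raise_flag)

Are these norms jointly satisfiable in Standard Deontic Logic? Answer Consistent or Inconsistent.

Premise 5 is F(archive_disclosure), i.e. O(¬archive_disclosure).
Premise 7 is O(¬archive_disclosure -> ¬grant_access); since O(¬archive_disclosure), deontic closure gives O(¬grant_access).
Premise 2, O(¬log_out -> grant_access), contraposes to O(¬grant_access -> log_out); with O(¬grant_access) we get O(log_out).
Premise 4 is O(¬attend_hearing -> ¬log_out); contrapositively O(log_out -> attend_hearing). Since O(log_out) holds, K gives O(attend_hearing).
With premise 6, O(attend_hearing -> ¬run_backup), the K-axiom yields O(¬run_backup).
Applying K to premise 8 (O(¬run_backup -> ¬raise_flag)) and O(¬run_backup) yields O(¬raise_flag).
Yet premise 9 states O(raise_flag).
We now have both O(¬raise_flag) and O(raise_flag) — raise_flag is simultaneously obligatory and forbidden, violating the D-axiom.

Inconsistent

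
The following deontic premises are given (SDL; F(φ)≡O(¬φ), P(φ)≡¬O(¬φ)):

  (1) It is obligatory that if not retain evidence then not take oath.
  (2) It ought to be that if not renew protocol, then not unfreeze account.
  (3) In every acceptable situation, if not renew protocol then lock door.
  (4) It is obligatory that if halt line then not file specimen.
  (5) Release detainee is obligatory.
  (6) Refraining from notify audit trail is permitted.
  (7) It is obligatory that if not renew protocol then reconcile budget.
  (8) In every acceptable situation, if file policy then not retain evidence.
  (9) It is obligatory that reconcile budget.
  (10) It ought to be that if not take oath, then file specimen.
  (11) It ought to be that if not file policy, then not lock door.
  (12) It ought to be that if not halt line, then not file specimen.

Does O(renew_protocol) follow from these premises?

By case analysis on ¬halt_line: premise 12 gives O(¬halt_line → ¬file_specimen) and premise 4 gives O(halt_line → ¬file_specimen), so O(¬file_specimen) either way.
Premise 10, O(¬take_oath → file_specimen), contraposes to O(¬file_specimen → take_oath); with O(¬file_specimen) we get O(take_oath).
The contrapositive of premise 1 (O(¬retain_evidence → ¬take_oath)) is O(take_oath → retain_evidence), and O(take_oath) is already established, so O(retain_evidence).
The contrapositive of premise 8 (O(file_policy → ¬retain_evidence)) is O(retain_evidence → ¬file_policy), and O(retain_evidence) is already established, so O(¬file_policy).
With premise 11, O(¬file_policy → ¬lock_door), the K-axiom yields O(¬lock_door).
Premise 3 is O(¬renew_protocol → lock_door); contrapositively O(¬lock_door → renew_protocol). Since O(¬lock_door) holds, K gives O(renew_protocol).
Premises 2, 5, 6, 7, 9 do not contribute to this derivation.
So O(renew_protocol) follows.

Yes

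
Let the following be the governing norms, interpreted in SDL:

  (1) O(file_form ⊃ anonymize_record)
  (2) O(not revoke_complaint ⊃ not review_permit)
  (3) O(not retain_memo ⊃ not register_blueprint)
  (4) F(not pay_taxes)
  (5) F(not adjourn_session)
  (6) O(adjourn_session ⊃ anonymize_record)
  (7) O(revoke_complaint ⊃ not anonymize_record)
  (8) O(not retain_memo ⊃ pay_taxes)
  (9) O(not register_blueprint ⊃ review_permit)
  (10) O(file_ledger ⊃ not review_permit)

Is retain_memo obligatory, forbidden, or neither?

F(not adjourn_session) at premise 5 means O(adjourn_session).
With premise 6, O(adjourn_session ⊃ anonymize_record), the K-axiom yields O(anonymize_record).
Premise 7, O(revoke_complaint ⊃ not anonymize_record), contraposes to O(anonymize_record ⊃ not revoke_complaint); with O(anonymize_record) we get O(not revoke_complaint).
From O(not revoke_complaint) and premise 2, O(not revoke_complaint ⊃ not review_permit), we obtain O(not review_permit).
Premise 9 is O(not register_blueprint ⊃ review_permit); contrapositively O(not review_permit ⊃ register_blueprint). Since O(not review_permit) holds, K gives O(register_blueprint).
The contrapositive of premise 3 (O(not retain_memo ⊃ not register_blueprint)) is O(register_blueprint ⊃ retain_memo), and O(register_blueprint) is already established, so O(retain_memo).
Premises 1, 4, 8, 10 do not contribute to this derivation.
Hence retain_memo is obligatory.

Obligatory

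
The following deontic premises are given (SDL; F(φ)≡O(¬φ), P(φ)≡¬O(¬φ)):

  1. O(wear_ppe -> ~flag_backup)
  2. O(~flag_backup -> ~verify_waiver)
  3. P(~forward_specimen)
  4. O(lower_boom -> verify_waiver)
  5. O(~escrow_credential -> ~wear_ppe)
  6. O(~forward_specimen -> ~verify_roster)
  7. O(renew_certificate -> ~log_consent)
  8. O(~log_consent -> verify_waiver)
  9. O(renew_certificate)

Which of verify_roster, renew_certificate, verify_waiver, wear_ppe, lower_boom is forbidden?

Premise 9 states O(renew_certificate) outright.
Applying K to premise 7 (O(renew_certificate -> ~log_consent)) and O(renew_certificate) yields O(~log_consent).
Premise 8 is O(~log_consent -> verify_waiver); since O(~log_consent), deontic closure gives O(verify_waiver).
The contrapositive of premise 2 (O(~flag_backup -> ~verify_waiver)) is O(verify_waiver -> flag_backup), and O(verify_waiver) is already established, so O(flag_backup).
Premise 1, O(wear_ppe -> ~flag_backup), contraposes to O(flag_backup -> ~wear_ppe); with O(flag_backup) we get O(~wear_ppe).
So O(~wear_ppe) holds, i.e. wear_ppe is forbidden. None of the other listed options is forbidden under the premises.

wear_ppe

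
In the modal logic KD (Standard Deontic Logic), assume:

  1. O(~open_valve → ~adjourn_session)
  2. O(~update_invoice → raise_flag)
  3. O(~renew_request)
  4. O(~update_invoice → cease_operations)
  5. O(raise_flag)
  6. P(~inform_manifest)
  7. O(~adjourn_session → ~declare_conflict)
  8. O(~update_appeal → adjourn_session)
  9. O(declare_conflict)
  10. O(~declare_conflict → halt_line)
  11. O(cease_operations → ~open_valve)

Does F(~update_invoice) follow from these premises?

Yes

From premise 9 we have O(declare_conflict).
Premise 7 is O(~adjourn_session → ~declare_conflict); contrapositively O(declare_conflict → adjourn_session). Since O(declare_conflict) holds, K gives O(adjourn_session).
Premise 1, O(~open_valve → ~adjourn_session), contraposes to O(adjourn_session → open_valve); with O(adjourn_session) we get O(open_valve).
Premise 11 is O(cease_operations → ~open_valve); contrapositively O(open_valve → ~cease_operations). Since O(open_valve) holds, K gives O(~cease_operations).
Premise 4 is O(~update_invoice → cease_operations); contrapositively O(~cease_operations → update_invoice). Since O(~cease_operations) holds, K gives O(update_invoice).
Premises 2, 3, 5, 6, 8, 10 do not contribute to this derivation.
So O(update_invoice) holds, i.e. F(~update_invoice). The claim follows.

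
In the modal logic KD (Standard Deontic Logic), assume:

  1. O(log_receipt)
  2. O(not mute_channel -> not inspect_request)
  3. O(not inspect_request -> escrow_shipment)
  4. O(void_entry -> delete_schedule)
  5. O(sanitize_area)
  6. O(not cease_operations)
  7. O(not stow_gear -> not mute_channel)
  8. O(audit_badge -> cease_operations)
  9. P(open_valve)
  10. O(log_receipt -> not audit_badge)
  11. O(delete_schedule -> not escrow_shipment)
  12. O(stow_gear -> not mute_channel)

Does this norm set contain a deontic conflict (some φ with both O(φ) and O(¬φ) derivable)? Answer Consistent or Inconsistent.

Consistent

Premise 8 is O(audit_badge -> cease_operations), but O(audit_badge) is not derivable from the premises, so it does not yield O(cease_operations).
So O(cease_operations) is not derivable, and the apparent clash with O(not cease_operations) does not arise.
A world satisfying every obligation exists (e.g. audit_badge=false, cease_operations=false, delete_schedule=false, escrow_shipment=true, inspect_request=false, log_receipt=true, mute_channel=false, open_valve=false, sanitize_area=true, stow_gear=false, void_entry=false); no atom is both obligatory and forbidden, so the set is consistent.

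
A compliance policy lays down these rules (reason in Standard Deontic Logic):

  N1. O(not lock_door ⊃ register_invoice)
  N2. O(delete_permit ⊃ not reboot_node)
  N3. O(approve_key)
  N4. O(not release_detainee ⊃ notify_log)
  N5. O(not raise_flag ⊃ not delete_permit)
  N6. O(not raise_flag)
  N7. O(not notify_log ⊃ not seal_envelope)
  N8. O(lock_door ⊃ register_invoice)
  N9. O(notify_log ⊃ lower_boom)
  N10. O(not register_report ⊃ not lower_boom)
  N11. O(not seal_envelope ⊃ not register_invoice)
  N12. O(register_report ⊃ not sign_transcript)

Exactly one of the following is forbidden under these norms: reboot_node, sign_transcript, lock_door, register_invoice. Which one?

By case analysis on not lock_door: premise 1 gives O(not lock_door ⊃ register_invoice) and premise 8 gives O(lock_door ⊃ register_invoice), so O(register_invoice) either way.
Premise 11, O(not seal_envelope ⊃ not register_invoice), contraposes to O(register_invoice ⊃ seal_envelope); with O(register_invoice) we get O(seal_envelope).
Premise 7, O(not notify_log ⊃ not seal_envelope), contraposes to O(seal_envelope ⊃ notify_log); with O(seal_envelope) we get O(notify_log).
With premise 9, O(notify_log ⊃ lower_boom), the K-axiom yields O(lower_boom).
Premise 10, O(not register_report ⊃ not lower_boom), contraposes to O(lower_boom ⊃ register_report); with O(lower_boom) we get O(register_report).
With premise 12, O(register_report ⊃ not sign_transcript), the K-axiom yields O(not sign_transcript).
So O(not sign_transcript) holds, i.e. sign_transcript is forbidden. None of the other listed options is forbidden under the premises.

sign_transcript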